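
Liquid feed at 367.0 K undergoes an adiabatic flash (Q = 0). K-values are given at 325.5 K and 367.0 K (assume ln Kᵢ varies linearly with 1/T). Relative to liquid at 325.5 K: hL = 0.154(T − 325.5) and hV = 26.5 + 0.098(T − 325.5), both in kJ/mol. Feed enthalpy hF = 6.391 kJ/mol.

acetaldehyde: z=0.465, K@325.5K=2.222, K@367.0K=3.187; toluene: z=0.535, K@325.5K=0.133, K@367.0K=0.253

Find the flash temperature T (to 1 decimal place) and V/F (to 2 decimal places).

Adiabatic flash: solve Rachford–Rice at each trial T, then check hF = ψ·hV(T) + (1−ψ)·hL(T).
  T = 325.5 K: K = (2.222, 0.133), RR gives ψ = 0.099, H_out = 2.611 kJ/mol
  T = 367.0 K: K = (3.187, 0.253), RR gives ψ = 0.378, H_out = 15.526 kJ/mol
  T = 346.2 K: K = (2.689, 0.187), RR gives ψ = 0.255, H_out = 9.652 kJ/mol
  T = 335.9 K: K = (2.453, 0.159), RR gives ψ = 0.184, H_out = 6.380 kJ/mol
  T = 341.0 K: K = (2.569, 0.172), RR gives ψ = 0.221, H_out = 8.044 kJ/mol
  T = 338.4 K: K = (2.509, 0.165), RR gives ψ = 0.203, H_out = 7.208 kJ/mol
  T = 337.1 K: K = (2.480, 0.162), RR gives ψ = 0.193, H_out = 6.780 kJ/mol
Linear interpolation between T = 335.9 (H_out = 6.380) and T = 337.1 (H_out = 6.780) on hF = 6.391 gives T ≈ 335.9 K, at which ψ = 0.18.

T = 335.9 K, V/F = 0.18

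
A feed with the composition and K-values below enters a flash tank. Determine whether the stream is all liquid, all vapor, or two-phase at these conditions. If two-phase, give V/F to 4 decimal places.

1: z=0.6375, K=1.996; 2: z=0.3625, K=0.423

ΣzᵢKᵢ = 1.4258; Σzᵢ/Kᵢ = 1.1764.
Both exceed 1, so a two-phase solution exists.
Let ψ = V/F and solve Σ zᵢ(Kᵢ−1)/(1+ψ(Kᵢ−1)) = 0.
Newton–Raphson from ψ = 0.5:
  ψ = 0.5000: g = 0.12989, g' = -0.5202 → ψ = 0.7497
  ψ = 0.7497: g = -0.00509, g' = -0.5821 → ψ = 0.7409
Converged at ψ = 0.7409.

two-phase, V/F = 0.7409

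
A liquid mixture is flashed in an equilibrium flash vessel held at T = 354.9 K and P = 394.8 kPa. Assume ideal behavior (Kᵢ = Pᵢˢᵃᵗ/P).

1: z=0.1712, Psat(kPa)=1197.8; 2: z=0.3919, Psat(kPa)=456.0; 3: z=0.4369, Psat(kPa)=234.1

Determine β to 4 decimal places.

Raoult's law: Kᵢ = Pᵢˢᵃᵗ/P = Pᵢˢᵃᵗ/394.8.
  K_1 = 1197.8/394.8 = 3.033941, K_2 = 456.0/394.8 = 1.155015, K_3 = 234.1/394.8 = 0.592958
Material balance + equilibrium reduce to Σ zᵢ(Kᵢ−1)/(1+β(Kᵢ−1)) = 0.
Feasibility: ΣzᵢKᵢ = 1.2311, Σzᵢ/Kᵢ = 1.1325 — both > 1, two phases present.
Newton–Raphson from β = 0.58:
  β = 0.5800: g = -0.01730, g' = -0.2810 → β = 0.5184
  β = 0.5184: g = 0.00032, g' = -0.2922 → β = 0.5195
Converged at β = 0.5195.

β = 0.5195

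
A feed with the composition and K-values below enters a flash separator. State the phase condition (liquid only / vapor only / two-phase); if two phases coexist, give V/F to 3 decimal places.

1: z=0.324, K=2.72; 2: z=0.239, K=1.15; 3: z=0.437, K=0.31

ΣzᵢKᵢ = 1.292; Σzᵢ/Kᵢ = 1.737.
Both exceed 1, so a two-phase solution exists.
Rachford–Rice: g(ψ) = Σ zᵢ(Kᵢ−1)/(1+ψ(Kᵢ−1)) = 0.
Newton iteration, ψ⁰ = 0.5:
  ψ = 0.500: g = -0.1274, g' = -0.767 → ψ = 0.334
  ψ = 0.334: g = -0.0036, g' = -0.743 → ψ = 0.329
Converged at ψ = 0.329.

two-phase, V/F = 0.329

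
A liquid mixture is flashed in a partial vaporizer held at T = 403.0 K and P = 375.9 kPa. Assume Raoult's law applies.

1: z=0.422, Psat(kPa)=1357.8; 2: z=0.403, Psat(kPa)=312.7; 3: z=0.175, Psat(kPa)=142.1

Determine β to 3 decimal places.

β = 0.903

Raoult's law: Kᵢ = Pᵢˢᵃᵗ/P = Pᵢˢᵃᵗ/375.9.
  K_1 = 1357.8/375.9 = 3.61213, K_2 = 312.7/375.9 = 0.83187, K_3 = 142.1/375.9 = 0.37803
Rachford–Rice: g(β) = Σ zᵢ(Kᵢ−1)/(1+β(Kᵢ−1)) = 0.
g(0) = ΣzᵢKᵢ − 1 = 0.926 and g(1) = 1 − Σzᵢ/Kᵢ = -0.064, so a root lies in (0, 1).
Iterate (Newton) starting at β = 0.63:
  β = 0.630: g = 0.1619, g' = -0.609 → β = 0.896
  β = 0.896: g = 0.0044, g' = -0.619 → β = 0.903
Converged at β = 0.903.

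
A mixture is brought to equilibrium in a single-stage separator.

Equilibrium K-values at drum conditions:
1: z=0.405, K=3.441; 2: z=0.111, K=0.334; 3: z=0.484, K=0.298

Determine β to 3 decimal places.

Iterate (Newton) starting at β = 0.5:
  β = 0.500: g = -0.1891, g' = -1.166 → β = 0.338
  β = 0.338: g = 0.0010, g' = -1.217 → β = 0.339
Converged at β = 0.339.

β = 0.339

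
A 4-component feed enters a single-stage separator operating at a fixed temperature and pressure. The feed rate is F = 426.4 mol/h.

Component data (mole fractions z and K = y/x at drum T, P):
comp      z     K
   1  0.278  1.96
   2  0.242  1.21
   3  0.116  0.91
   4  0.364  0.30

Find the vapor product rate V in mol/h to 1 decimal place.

V = 51.3 mol/h

Material balance + equilibrium reduce to Σ zᵢ(Kᵢ−1)/(1+β(Kᵢ−1)) = 0.
g(0) = ΣzᵢKᵢ − 1 = 0.052 and g(1) = 1 − Σzᵢ/Kᵢ = -0.683, so a root lies in (0, 1).
Newton–Raphson from β = 0.61:
  β = 0.610: g = -0.2424, g' = -0.655 → β = 0.240
  β = 0.240: g = -0.0515, g' = -0.438 → β = 0.122
  β = 0.122: g = -0.0007, g' = -0.430 → β = 0.120
Converged at β = 0.120.
Then V = β·F = 0.1204·426.4 = 51.3 mol/h and L = F − V = 375.1 mol/h.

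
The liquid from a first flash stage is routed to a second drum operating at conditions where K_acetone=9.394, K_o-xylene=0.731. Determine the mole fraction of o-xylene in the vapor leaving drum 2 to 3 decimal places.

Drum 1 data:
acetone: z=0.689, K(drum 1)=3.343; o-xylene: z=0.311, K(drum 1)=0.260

Drum 1:
Iterate (Newton) starting at ψ₁ = 0.5:
  ψ₁ = 0.500: g = 0.3781, g' = -1.231 → ψ₁ = 0.807
  ψ₁ = 0.807: g = -0.0130, g' = -1.502 → ψ₁ = 0.798
Converged at ψ₁ = 0.798.
Drum-1 compositions:
  acetone: x = 0.240, y = 0.802
  o-xylene: x = 0.760, y = 0.198
Drum-2 feed = drum-1 liquid: z₂ = (0.2400, 0.7600).
Drum 2:
Binary case is linear: z₁(K₁−1)(1+ψ₂(K₂−1)) + z₂(K₂−1)(1+ψ₂(K₁−1)) = 0
⇒ ψ₂ = [z₁(K₁−1)+z₂(K₂−1)] / [−(K₁−1)(K₂−1)] = 1.8103/2.2580 = 0.802
  acetone: x = 0.031, y = 0.292
  o-xylene: x = 0.969, y = 0.708

y_o-xylene (drum 2) = 0.708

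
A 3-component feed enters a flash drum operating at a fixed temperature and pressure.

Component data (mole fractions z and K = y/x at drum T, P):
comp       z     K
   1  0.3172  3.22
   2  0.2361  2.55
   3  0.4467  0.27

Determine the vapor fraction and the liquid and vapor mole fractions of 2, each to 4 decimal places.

ψ = 0.5234, x_2 = 0.1303, y_2 = 0.3324

Let ψ = V/F and solve Σ zᵢ(Kᵢ−1)/(1+ψ(Kᵢ−1)) = 0.
Feasibility: ΣzᵢKᵢ = 1.7440, Σzᵢ/Kᵢ = 1.8455 — both > 1, two phases present.
Newton iteration, ψ⁰ = 0.5:
  ψ = 0.5000: g = 0.02638, g' = -1.1215 → ψ = 0.5235
  ψ = 0.5235: g = -0.00010, g' = -1.1309 → ψ = 0.5234
Converged at ψ = 0.5234.
Compositions from xᵢ = zᵢ/(1+ψ(Kᵢ−1)), yᵢ = Kᵢxᵢ:
  1: x = 0.1467, y = 0.4724
  2: x = 0.1303, y = 0.3324
  3: x = 0.7229, y = 0.1952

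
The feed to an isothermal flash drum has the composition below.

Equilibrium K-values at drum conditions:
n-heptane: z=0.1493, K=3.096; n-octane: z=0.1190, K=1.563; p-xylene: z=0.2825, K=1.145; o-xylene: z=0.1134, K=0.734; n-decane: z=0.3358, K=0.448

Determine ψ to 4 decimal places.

Let ψ = V/F and solve Σ zᵢ(Kᵢ−1)/(1+ψ(Kᵢ−1)) = 0.
Feasibility: ΣzᵢKᵢ = 1.2054, Σzᵢ/Kᵢ = 1.2751 — both > 1, two phases present.
Iterate (Newton) starting at ψ = 0.5:
  ψ = 0.5000: g = -0.04754, g' = -0.3904 → ψ = 0.3782
  ψ = 0.3782: g = 0.00081, g' = -0.4084 → ψ = 0.3802
Converged at ψ = 0.3802.

ψ = 0.3802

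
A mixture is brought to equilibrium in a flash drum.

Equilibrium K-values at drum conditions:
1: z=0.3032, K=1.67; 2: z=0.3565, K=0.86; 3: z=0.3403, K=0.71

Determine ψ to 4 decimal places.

Let ψ = V/F and solve Σ zᵢ(Kᵢ−1)/(1+ψ(Kᵢ−1)) = 0.
g(0) = ΣzᵢKᵢ − 1 = 0.0545 and g(1) = 1 − Σzᵢ/Kᵢ = -0.0754, so a root lies in (0, 1).
Newton–Raphson from ψ = 0.59:
  ψ = 0.5900: g = -0.02787, g' = -0.1199 → ψ = 0.3575
  ψ = 0.3575: g = 0.00125, g' = -0.1320 → ψ = 0.3670
Converged at ψ = 0.3670.

ψ = 0.3670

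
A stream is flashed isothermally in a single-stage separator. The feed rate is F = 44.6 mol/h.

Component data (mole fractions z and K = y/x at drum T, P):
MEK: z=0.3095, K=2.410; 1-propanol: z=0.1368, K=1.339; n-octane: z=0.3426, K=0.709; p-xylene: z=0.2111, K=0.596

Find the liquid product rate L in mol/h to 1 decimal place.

Material balance + equilibrium reduce to Σ zᵢ(Kᵢ−1)/(1+ψ(Kᵢ−1)) = 0.
Feasibility: ΣzᵢKᵢ = 1.2978, Σzᵢ/Kᵢ = 1.0680 — both > 1, two phases present.
Newton iteration, ψ⁰ = 0.61:
  ψ = 0.6100: g = 0.03865, g' = -0.2922 → ψ = 0.7423
  ψ = 0.7423: g = 0.00130, g' = -0.2744 → ψ = 0.7470
Converged at ψ = 0.7470.
Then V = ψ·F = 0.7470·44.6 = 33.3 mol/h and L = F − V = 11.3 mol/h.

L = 11.3 mol/h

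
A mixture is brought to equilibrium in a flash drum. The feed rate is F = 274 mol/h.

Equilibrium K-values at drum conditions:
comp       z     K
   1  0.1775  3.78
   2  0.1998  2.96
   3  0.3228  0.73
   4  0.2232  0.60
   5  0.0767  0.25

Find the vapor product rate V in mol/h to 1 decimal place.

V = 182.5 mol/h

Iterate (Newton) starting at ψ = 0.5:
  ψ = 0.5000: g = 0.09985, g' = -0.6336 → ψ = 0.6576
  ψ = 0.6576: g = 0.00496, g' = -0.5865 → ψ = 0.6660
Converged at ψ = 0.6660.
Then V = ψ·F = 0.6660·274 = 182.5 mol/h and L = F − V = 91.5 mol/h.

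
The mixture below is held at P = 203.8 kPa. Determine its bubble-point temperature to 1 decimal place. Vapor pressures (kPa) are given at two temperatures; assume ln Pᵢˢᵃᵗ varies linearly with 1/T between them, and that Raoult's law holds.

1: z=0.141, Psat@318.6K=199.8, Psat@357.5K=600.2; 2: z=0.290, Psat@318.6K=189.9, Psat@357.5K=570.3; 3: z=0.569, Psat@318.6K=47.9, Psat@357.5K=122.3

T = 339.9 K

Bubble-point temperature: ΣzᵢPᵢˢᵃᵗ(T) = P. Interpolate ln Pᵢˢᵃᵗ = aᵢ + bᵢ/T.
  T = 318.6 K: ΣzᵢPᵢˢᵃᵗ = 110.50 kPa
  T = 357.5 K: ΣzᵢPᵢˢᵃᵗ = 319.60 kPa
  T = 338.1 K: ΣzᵢPᵢˢᵃᵗ = 193.91 kPa
  T = 347.8 K: ΣzᵢPᵢˢᵃᵗ = 250.65 kPa
  T = 343.0 K: ΣzᵢPᵢˢᵃᵗ = 221.15 kPa
  T = 340.6 K: ΣzᵢPᵢˢᵃᵗ = 207.45 kPa
Interpolating between 338.1 K and 340.6 K gives T ≈ 339.9 K.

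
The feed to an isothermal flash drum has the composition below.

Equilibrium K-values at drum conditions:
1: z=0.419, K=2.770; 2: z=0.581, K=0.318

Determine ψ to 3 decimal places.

Newton–Raphson from ψ = 0.3:
  ψ = 0.300: g = -0.0138, g' = -0.987 → ψ = 0.286
Converged at ψ = 0.286.

ψ = 0.286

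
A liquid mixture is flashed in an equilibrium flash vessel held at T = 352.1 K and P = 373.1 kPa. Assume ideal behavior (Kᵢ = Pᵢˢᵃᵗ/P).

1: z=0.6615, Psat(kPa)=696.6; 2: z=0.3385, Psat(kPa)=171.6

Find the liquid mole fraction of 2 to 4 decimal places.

Raoult's law: Kᵢ = Pᵢˢᵃᵗ/P = Pᵢˢᵃᵗ/373.1.
  K_1 = 696.6/373.1 = 1.867060, K_2 = 171.6/373.1 = 0.459930
Binary case is linear: z₁(K₁−1)(1+β(K₂−1)) + z₂(K₂−1)(1+β(K₁−1)) = 0
⇒ β = [z₁(K₁−1)+z₂(K₂−1)] / [−(K₁−1)(K₂−1)] = 0.39075/0.46827 = 0.8344
Compositions from xᵢ = zᵢ/(1+β(Kᵢ−1)), yᵢ = Kᵢxᵢ:
  1: x = 0.3838, y = 0.7166
  2: x = 0.6162, y = 0.2834

x_2 = 0.6162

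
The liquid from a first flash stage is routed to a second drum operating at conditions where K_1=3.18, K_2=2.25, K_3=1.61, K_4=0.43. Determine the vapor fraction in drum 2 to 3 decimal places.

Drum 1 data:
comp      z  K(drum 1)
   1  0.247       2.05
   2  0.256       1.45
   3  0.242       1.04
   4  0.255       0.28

Drum 1:
Iterate (Newton) starting at ψ₁ = 0.5:
  ψ₁ = 0.500: g = -0.0133, g' = -0.475 → ψ₁ = 0.472
Converged at ψ₁ = 0.472.
Drum-1 compositions:
  1: x = 0.165, y = 0.339
  2: x = 0.211, y = 0.306
  3: x = 0.238, y = 0.247
  4: x = 0.386, y = 0.108
Drum-2 feed = drum-1 liquid: z₂ = (0.1652, 0.2112, 0.2375, 0.3861).
Drum 2:
Material balance + equilibrium reduce to Σ zᵢ(Kᵢ−1)/(1+ψ₂(Kᵢ−1)) = 0.
Check two-phase: ΣzᵢKᵢ = 1.549 > 1 and Σzᵢ/Kᵢ = 1.191 > 1, so g(0) = 0.549 > 0 and g(1) = -0.191 < 0.
Newton–Raphson from ψ₂ = 0.5:
  ψ₂ = 0.500: g = 0.1380, g' = -0.602 → ψ₂ = 0.729
  ψ₂ = 0.729: g = 0.0008, g' = -0.617 → ψ₂ = 0.731
Converged at ψ₂ = 0.731.
  1: x = 0.064, y = 0.203
  2: x = 0.110, y = 0.248
  3: x = 0.164, y = 0.265
  4: x = 0.662, y = 0.284

V/F (drum 2) = 0.731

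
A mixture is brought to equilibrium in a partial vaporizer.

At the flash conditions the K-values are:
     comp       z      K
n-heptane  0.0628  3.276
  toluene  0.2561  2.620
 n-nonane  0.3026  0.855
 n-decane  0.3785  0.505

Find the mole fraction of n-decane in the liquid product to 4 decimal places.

x_n-decane = 0.5028

Material balance + equilibrium reduce to Σ zᵢ(Kᵢ−1)/(1+β(Kᵢ−1)) = 0.
Check two-phase: ΣzᵢKᵢ = 1.3266 > 1 and Σzᵢ/Kᵢ = 1.2203 > 1, so g(0) = 0.3266 > 0 and g(1) = -0.2203 < 0.
Newton–Raphson from β = 0.48:
  β = 0.4800: g = 0.00880, g' = -0.4539 → β = 0.4994
  β = 0.4994: g = 0.00006, g' = -0.4477 → β = 0.4995
Converged at β = 0.4995.
Compositions from xᵢ = zᵢ/(1+β(Kᵢ−1)), yᵢ = Kᵢxᵢ:
  n-heptane: x = 0.0294, y = 0.0963
  toluene: x = 0.1416, y = 0.3709
  n-nonane: x = 0.3262, y = 0.2789
  n-decane: x = 0.5028, y = 0.2539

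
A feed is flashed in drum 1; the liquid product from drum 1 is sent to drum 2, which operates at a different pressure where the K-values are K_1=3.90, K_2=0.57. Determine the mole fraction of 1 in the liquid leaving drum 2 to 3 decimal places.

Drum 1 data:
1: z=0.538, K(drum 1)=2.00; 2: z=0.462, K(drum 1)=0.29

x_1 (drum 2) = 0.129

Drum 1:
Let ψ₁ = V/F and solve Σ zᵢ(Kᵢ−1)/(1+ψ₁(Kᵢ−1)) = 0.
Feasibility: ΣzᵢKᵢ = 1.210, Σzᵢ/Kᵢ = 1.862 — both > 1, two phases present.
Newton–Raphson from ψ₁ = 0.43:
  ψ₁ = 0.430: g = -0.0960, g' = -0.746 → ψ₁ = 0.301
  ψ₁ = 0.301: g = -0.0039, g' = -0.695 → ψ₁ = 0.296
Converged at ψ₁ = 0.296.
Drum-1 compositions:
  1: x = 0.415, y = 0.830
  2: x = 0.585, y = 0.170
Drum-2 feed = drum-1 liquid: z₂ = (0.4152, 0.5848).
Drum 2:
Rachford–Rice: g(ψ₂) = Σ zᵢ(Kᵢ−1)/(1+ψ₂(Kᵢ−1)) = 0.
Check two-phase: ΣzᵢKᵢ = 1.953 > 1 and Σzᵢ/Kᵢ = 1.132 > 1, so g(0) = 0.953 > 0 and g(1) = -0.132 < 0.
Iterate (Newton) starting at ψ₂ = 0.37:
  ψ₂ = 0.370: g = 0.2818, g' = -0.965 → ψ₂ = 0.662
  ψ₂ = 0.662: g = 0.0609, g' = -0.621 → ψ₂ = 0.760
  ψ₂ = 0.760: g = 0.0023, g' = -0.579 → ψ₂ = 0.764
Converged at ψ₂ = 0.764.
  1: x = 0.129, y = 0.504
  2: x = 0.871, y = 0.496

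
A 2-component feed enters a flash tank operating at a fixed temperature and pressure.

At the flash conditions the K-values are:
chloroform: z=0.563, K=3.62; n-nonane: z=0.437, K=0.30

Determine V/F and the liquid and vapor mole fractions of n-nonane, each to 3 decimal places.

Binary case is linear: z₁(K₁−1)(1+V/F(K₂−1)) + z₂(K₂−1)(1+V/F(K₁−1)) = 0
⇒ V/F = [z₁(K₁−1)+z₂(K₂−1)] / [−(K₁−1)(K₂−1)] = 1.1692/1.8340 = 0.637
Compositions from xᵢ = zᵢ/(1+V/F(Kᵢ−1)), yᵢ = Kᵢxᵢ:
  chloroform: x = 0.211, y = 0.763
  n-nonane: x = 0.789, y = 0.237

V/F = 0.637, x_n-nonane = 0.789, y_n-nonane = 0.237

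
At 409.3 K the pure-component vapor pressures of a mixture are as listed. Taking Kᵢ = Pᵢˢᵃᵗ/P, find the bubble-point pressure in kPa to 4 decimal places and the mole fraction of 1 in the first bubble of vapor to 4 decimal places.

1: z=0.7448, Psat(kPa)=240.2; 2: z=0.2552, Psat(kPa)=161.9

Pbub = 220.2178 kPa, y_1 = 0.8124

At the bubble point ψ → 0, so ΣzᵢKᵢ = 1 with Kᵢ = Pᵢˢᵃᵗ/P ⇒ P = ΣzᵢPᵢˢᵃᵗ.
P = 0.7448·240.2 + 0.2552·161.9 = 220.2178 kPa
yᵢ = zᵢPᵢˢᵃᵗ/P ⇒ y_1 = 0.7448·240.2/220.2178 = 0.8124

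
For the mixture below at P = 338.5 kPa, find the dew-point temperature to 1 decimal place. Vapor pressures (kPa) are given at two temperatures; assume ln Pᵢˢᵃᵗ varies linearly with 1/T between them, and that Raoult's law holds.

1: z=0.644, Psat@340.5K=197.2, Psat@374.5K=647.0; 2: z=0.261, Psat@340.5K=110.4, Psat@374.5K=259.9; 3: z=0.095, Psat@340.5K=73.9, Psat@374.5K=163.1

Dew-point temperature: Σzᵢ·P/Pᵢˢᵃᵗ(T) = 1. Interpolate ln Pᵢˢᵃᵗ = aᵢ + bᵢ/T.
  T = 340.5 K: ΣzᵢP/Pᵢˢᵃᵗ = 2.3409
  T = 374.5 K: ΣzᵢP/Pᵢˢᵃᵗ = 0.8740
  T = 357.5 K: ΣzᵢP/Pᵢˢᵃᵗ = 1.3918
  T = 366.0 K: ΣzᵢP/Pᵢˢᵃᵗ = 1.0960
  T = 370.2 K: ΣzᵢP/Pᵢˢᵃᵗ = 0.9786
  T = 368.1 K: ΣzᵢP/Pᵢˢᵃᵗ = 1.0353
Interpolating between 368.1 K and 370.2 K gives T ≈ 369.4 K.

T = 369.4 K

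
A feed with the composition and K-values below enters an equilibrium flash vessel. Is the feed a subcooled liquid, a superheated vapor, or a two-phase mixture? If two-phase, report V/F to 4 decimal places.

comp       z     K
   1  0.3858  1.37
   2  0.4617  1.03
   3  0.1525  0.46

ΣzᵢKᵢ = 1.0742; Σzᵢ/Kᵢ = 1.0614.
Both exceed 1, so a two-phase solution exists.
Rachford–Rice: g(ψ) = Σ zᵢ(Kᵢ−1)/(1+ψ(Kᵢ−1)) = 0.
Iterate (Newton) starting at ψ = 0.5:
  ψ = 0.5000: g = 0.02130, g' = -0.1215 → ψ = 0.6754
  ψ = 0.6754: g = -0.00184, g' = -0.1444 → ψ = 0.6626
  ψ = 0.6626: g = -0.00001, g' = -0.1423 → ψ = 0.6625
Converged at ψ = 0.6625.

two-phase, V/F = 0.6625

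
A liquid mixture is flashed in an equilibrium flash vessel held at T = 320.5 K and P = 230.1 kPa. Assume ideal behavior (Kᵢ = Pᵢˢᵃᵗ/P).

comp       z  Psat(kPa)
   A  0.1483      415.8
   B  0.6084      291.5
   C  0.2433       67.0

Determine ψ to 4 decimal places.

ψ = 0.3892

Raoult's law: Kᵢ = Pᵢˢᵃᵗ/P = Pᵢˢᵃᵗ/230.1.
  K_A = 415.8/230.1 = 1.807040, K_B = 291.5/230.1 = 1.266841, K_C = 67.0/230.1 = 0.291178
Iterate (Newton) starting at ψ = 0.48:
  ψ = 0.4800: g = -0.03121, g' = -0.3650 → ψ = 0.3945
  ψ = 0.3945: g = -0.00174, g' = -0.3266 → ψ = 0.3892
Converged at ψ = 0.3892.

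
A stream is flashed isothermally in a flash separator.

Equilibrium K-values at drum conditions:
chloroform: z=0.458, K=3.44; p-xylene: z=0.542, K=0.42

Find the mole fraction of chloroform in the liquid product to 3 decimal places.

Let ψ = V/F and solve Σ zᵢ(Kᵢ−1)/(1+ψ(Kᵢ−1)) = 0.
Feasibility: ΣzᵢKᵢ = 1.803, Σzᵢ/Kᵢ = 1.424 — both > 1, two phases present.
Binary case is linear: z₁(K₁−1)(1+ψ(K₂−1)) + z₂(K₂−1)(1+ψ(K₁−1)) = 0
⇒ ψ = [z₁(K₁−1)+z₂(K₂−1)] / [−(K₁−1)(K₂−1)] = 0.8032/1.4152 = 0.568
Compositions from xᵢ = zᵢ/(1+ψ(Kᵢ−1)), yᵢ = Kᵢxᵢ:
  chloroform: x = 0.192, y = 0.661
  p-xylene: x = 0.808, y = 0.339

x_chloroform = 0.192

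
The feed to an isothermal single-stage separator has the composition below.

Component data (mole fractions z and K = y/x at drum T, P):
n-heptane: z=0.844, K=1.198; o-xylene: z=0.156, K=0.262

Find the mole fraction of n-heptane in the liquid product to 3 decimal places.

Material balance + equilibrium reduce to Σ zᵢ(Kᵢ−1)/(1+V/F(Kᵢ−1)) = 0.
Check two-phase: ΣzᵢKᵢ = 1.052 > 1 and Σzᵢ/Kᵢ = 1.300 > 1, so g(0) = 0.052 > 0 and g(1) = -0.300 < 0.
Binary case is linear: z₁(K₁−1)(1+V/F(K₂−1)) + z₂(K₂−1)(1+V/F(K₁−1)) = 0
⇒ V/F = [z₁(K₁−1)+z₂(K₂−1)] / [−(K₁−1)(K₂−1)] = 0.0520/0.1461 = 0.356
Compositions from xᵢ = zᵢ/(1+V/F(Kᵢ−1)), yᵢ = Kᵢxᵢ:
  n-heptane: x = 0.788, y = 0.945
  o-xylene: x = 0.212, y = 0.055

x_n-heptane = 0.788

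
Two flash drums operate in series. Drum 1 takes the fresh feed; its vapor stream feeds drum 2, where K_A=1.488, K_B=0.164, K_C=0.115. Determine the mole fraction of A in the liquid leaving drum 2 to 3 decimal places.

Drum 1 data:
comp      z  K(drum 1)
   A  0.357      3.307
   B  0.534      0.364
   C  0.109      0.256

x_A (drum 2) = 0.633

Drum 1:
Iterate (Newton) starting at ψ₁ = 0.48:
  ψ₁ = 0.480: g = -0.2242, g' = -1.021 → ψ₁ = 0.261
  ψ₁ = 0.261: g = 0.0068, g' = -1.144 → ψ₁ = 0.266
Converged at ψ₁ = 0.266.
Drum-1 compositions:
  A: x = 0.221, y = 0.731
  B: x = 0.643, y = 0.234
  C: x = 0.136, y = 0.035
Drum-2 feed = drum-1 vapor: z₂ = (0.7312, 0.2340, 0.0348).
Drum 2:
Let ψ₂ = V/F and solve Σ zᵢ(Kᵢ−1)/(1+ψ₂(Kᵢ−1)) = 0.
Check two-phase: ΣzᵢKᵢ = 1.130 > 1 and Σzᵢ/Kᵢ = 2.221 > 1, so g(0) = 0.130 > 0 and g(1) = -1.221 < 0.
Newton iteration, ψ₂⁰ = 0.5:
  ψ₂ = 0.500: g = -0.1046, g' = -0.683 → ψ₂ = 0.347
  ψ₂ = 0.347: g = -0.0149, g' = -0.509 → ψ₂ = 0.318
  ψ₂ = 0.318: g = -0.0003, g' = -0.487 → ψ₂ = 0.317
Converged at ψ₂ = 0.317.
  A: x = 0.633, y = 0.942
  B: x = 0.318, y = 0.052
  C: x = 0.048, y = 0.006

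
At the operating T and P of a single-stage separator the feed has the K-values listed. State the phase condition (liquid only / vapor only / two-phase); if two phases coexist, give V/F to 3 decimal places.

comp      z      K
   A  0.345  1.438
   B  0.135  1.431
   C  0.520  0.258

ΣzᵢKᵢ = 0.823; Σzᵢ/Kᵢ = 2.350.
Since ΣzᵢKᵢ < 1 the mixture is below its bubble point — single liquid phase.

liquid only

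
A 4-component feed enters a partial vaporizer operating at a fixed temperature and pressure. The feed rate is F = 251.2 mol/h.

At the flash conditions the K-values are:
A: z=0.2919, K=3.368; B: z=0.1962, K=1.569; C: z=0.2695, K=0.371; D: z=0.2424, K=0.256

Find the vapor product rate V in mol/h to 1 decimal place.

V = 90.5 mol/h

Rachford–Rice: g(V/F) = Σ zᵢ(Kᵢ−1)/(1+V/F(Kᵢ−1)) = 0.
g(0) = ΣzᵢKᵢ − 1 = 0.4530 and g(1) = 1 − Σzᵢ/Kᵢ = -0.8850, so a root lies in (0, 1).
Iterate (Newton) starting at V/F = 0.5:
  V/F = 0.5000: g = -0.13106, g' = -0.9488 → V/F = 0.3619
  V/F = 0.3619: g = -0.00144, g' = -0.9484 → V/F = 0.3604
Converged at V/F = 0.3604.
Then V = V/F·F = 0.3604·251.2 = 90.5 mol/h and L = F − V = 160.7 mol/h.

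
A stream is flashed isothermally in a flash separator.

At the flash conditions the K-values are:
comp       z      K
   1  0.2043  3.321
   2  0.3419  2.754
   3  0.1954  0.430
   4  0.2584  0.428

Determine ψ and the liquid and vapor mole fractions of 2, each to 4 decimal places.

ψ = 0.7230, x_2 = 0.1507, y_2 = 0.4152

Iterate (Newton) starting at ψ = 0.66:
  ψ = 0.6600: g = 0.04923, g' = -0.7790 → ψ = 0.7232
  ψ = 0.7232: g = -0.00019, g' = -0.7875 → ψ = 0.7230
Converged at ψ = 0.7230.
Compositions from xᵢ = zᵢ/(1+ψ(Kᵢ−1)), yᵢ = Kᵢxᵢ:
  1: x = 0.0763, y = 0.2534
  2: x = 0.1507, y = 0.4152
  3: x = 0.3324, y = 0.1429
  4: x = 0.4406, y = 0.1886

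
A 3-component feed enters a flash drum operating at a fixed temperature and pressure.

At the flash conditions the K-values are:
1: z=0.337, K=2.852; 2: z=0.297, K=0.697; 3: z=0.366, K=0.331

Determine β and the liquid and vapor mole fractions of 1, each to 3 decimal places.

β = 0.295, x_1 = 0.218, y_1 = 0.622

Rachford–Rice: g(β) = Σ zᵢ(Kᵢ−1)/(1+β(Kᵢ−1)) = 0.
Check two-phase: ΣzᵢKᵢ = 1.289 > 1 and Σzᵢ/Kᵢ = 1.650 > 1, so g(0) = 0.289 > 0 and g(1) = -0.650 < 0.
Newton–Raphson from β = 0.58:
  β = 0.580: g = -0.2084, g' = -0.746 → β = 0.301
  β = 0.301: g = -0.0047, g' = -0.767 → β = 0.295
Converged at β = 0.295.
Compositions from xᵢ = zᵢ/(1+β(Kᵢ−1)), yᵢ = Kᵢxᵢ:
  1: x = 0.218, y = 0.622
  2: x = 0.326, y = 0.227
  3: x = 0.456, y = 0.151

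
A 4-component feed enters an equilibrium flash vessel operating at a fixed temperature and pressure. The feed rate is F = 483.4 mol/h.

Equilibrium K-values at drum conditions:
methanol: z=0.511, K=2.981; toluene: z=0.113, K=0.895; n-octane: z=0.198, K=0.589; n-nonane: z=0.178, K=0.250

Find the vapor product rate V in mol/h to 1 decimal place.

V = 347.3 mol/h

Let β = V/F and solve Σ zᵢ(Kᵢ−1)/(1+β(Kᵢ−1)) = 0.
Check two-phase: ΣzᵢKᵢ = 1.786 > 1 and Σzᵢ/Kᵢ = 1.346 > 1, so g(0) = 0.786 > 0 and g(1) = -0.346 < 0.
Iterate (Newton) starting at β = 0.5:
  β = 0.500: g = 0.1800, g' = -0.817 → β = 0.720
  β = 0.720: g = -0.0018, g' = -0.883 → β = 0.718
Converged at β = 0.718.
Then V = β·F = 0.7184·483.4 = 347.3 mol/h and L = F − V = 136.1 mol/h.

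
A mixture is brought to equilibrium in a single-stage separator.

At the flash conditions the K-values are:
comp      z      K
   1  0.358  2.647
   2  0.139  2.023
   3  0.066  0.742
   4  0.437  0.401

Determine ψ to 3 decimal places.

Iterate (Newton) starting at ψ = 0.68:
  ψ = 0.680: g = -0.1003, g' = -0.720 → ψ = 0.541
  ψ = 0.541: g = -0.0034, g' = -0.681 → ψ = 0.536
Converged at ψ = 0.536.

ψ = 0.536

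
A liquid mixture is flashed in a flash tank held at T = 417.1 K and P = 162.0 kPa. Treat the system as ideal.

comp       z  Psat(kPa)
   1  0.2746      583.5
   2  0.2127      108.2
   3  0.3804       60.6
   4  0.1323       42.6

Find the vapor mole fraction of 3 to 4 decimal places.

y_3 = 0.1635

Raoult's law: Kᵢ = Pᵢˢᵃᵗ/P = Pᵢˢᵃᵗ/162.0.
  K_1 = 583.5/162.0 = 3.601852, K_2 = 108.2/162.0 = 0.667901, K_3 = 60.6/162.0 = 0.374074, K_4 = 42.6/162.0 = 0.262963
Newton–Raphson from V/F = 0.37:
  V/F = 0.3700: g = -0.16044, g' = -0.9013 → V/F = 0.1920
  V/F = 0.1920: g = 0.01680, g' = -1.1435 → V/F = 0.2067
  V/F = 0.2067: g = 0.00025, g' = -1.1098 → V/F = 0.2069
Converged at V/F = 0.2069.
Compositions from xᵢ = zᵢ/(1+V/F(Kᵢ−1)), yᵢ = Kᵢxᵢ:
  1: x = 0.1785, y = 0.6429
  2: x = 0.2284, y = 0.1525
  3: x = 0.4370, y = 0.1635
  4: x = 0.1561, y = 0.0411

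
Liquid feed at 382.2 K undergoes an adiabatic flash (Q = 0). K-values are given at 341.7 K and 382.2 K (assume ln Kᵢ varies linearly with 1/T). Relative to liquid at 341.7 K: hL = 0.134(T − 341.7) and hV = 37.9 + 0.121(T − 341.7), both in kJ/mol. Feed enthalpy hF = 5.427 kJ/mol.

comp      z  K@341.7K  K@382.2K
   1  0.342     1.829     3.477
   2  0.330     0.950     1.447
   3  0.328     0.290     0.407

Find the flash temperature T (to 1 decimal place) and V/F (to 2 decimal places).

T = 343.2 K, V/F = 0.14

Adiabatic flash: solve Rachford–Rice at each trial T, then check hF = ψ·hV(T) + (1−ψ)·hL(T).
  T = 341.7 K: K = (1.829, 0.950, 0.290), RR gives ψ = 0.086, H_out = 3.265 kJ/mol
  T = 382.2 K: K = (3.477, 1.447, 0.407), RR gives ψ = 0.833, H_out = 36.541 kJ/mol
  T = 361.9 K: K = (2.565, 1.186, 0.347), RR gives ψ = 0.565, H_out = 23.966 kJ/mol
  T = 351.8 K: K = (2.177, 1.065, 0.318), RR gives ψ = 0.374, H_out = 15.475 kJ/mol
  T = 346.8 K: K = (2.000, 1.007, 0.304), RR gives ψ = 0.249, H_out = 10.096 kJ/mol
  T = 344.2 K: K = (1.911, 0.978, 0.297), RR gives ψ = 0.171, H_out = 6.822 kJ/mol
  T = 342.9 K: K = (1.868, 0.963, 0.293), RR gives ψ = 0.128, H_out = 5.028 kJ/mol
Linear interpolation between T = 342.9 (H_out = 5.028) and T = 344.2 (H_out = 6.822) on hF = 5.427 gives T ≈ 343.2 K, at which ψ = 0.14.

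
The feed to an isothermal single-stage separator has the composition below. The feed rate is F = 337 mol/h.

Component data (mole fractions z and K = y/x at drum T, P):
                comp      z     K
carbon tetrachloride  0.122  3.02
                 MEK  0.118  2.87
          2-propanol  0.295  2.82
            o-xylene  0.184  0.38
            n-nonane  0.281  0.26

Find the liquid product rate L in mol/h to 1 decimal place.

L = 161.3 mol/h

Material balance + equilibrium reduce to Σ zᵢ(Kᵢ−1)/(1+V/F(Kᵢ−1)) = 0.
Feasibility: ΣzᵢKᵢ = 1.682, Σzᵢ/Kᵢ = 1.751 — both > 1, two phases present.
Iterate (Newton) starting at V/F = 0.5:
  V/F = 0.500: g = 0.0223, g' = -1.038 → V/F = 0.522
  V/F = 0.522: g = -0.0001, g' = -1.044 → V/F = 0.521
Converged at V/F = 0.521.
Then V = V/F·F = 0.5215·337 = 175.7 mol/h and L = F − V = 161.3 mol/h.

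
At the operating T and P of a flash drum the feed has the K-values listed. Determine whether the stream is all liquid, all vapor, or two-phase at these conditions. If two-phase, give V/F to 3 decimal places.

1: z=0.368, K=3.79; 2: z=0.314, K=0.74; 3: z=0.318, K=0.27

ΣzᵢKᵢ = 1.713; Σzᵢ/Kᵢ = 1.699.
Both exceed 1, so a two-phase solution exists.
Material balance + equilibrium reduce to Σ zᵢ(Kᵢ−1)/(1+ψ(Kᵢ−1)) = 0.
Newton–Raphson from ψ = 0.65:
  ψ = 0.650: g = -0.1751, g' = -1.006 → ψ = 0.476
  ψ = 0.476: g = -0.0079, g' = -0.954 → ψ = 0.468
Converged at ψ = 0.468.

two-phase, V/F = 0.468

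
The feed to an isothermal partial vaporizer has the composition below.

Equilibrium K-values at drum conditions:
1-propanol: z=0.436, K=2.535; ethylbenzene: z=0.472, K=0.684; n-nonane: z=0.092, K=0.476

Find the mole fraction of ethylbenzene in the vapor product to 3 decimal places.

y_ethylbenzene = 0.441

Let β = V/F and solve Σ zᵢ(Kᵢ−1)/(1+β(Kᵢ−1)) = 0.
Check two-phase: ΣzᵢKᵢ = 1.472 > 1 and Σzᵢ/Kᵢ = 1.055 > 1, so g(0) = 0.472 > 0 and g(1) = -0.055 < 0.
Iterate (Newton) starting at β = 0.5:
  β = 0.500: g = 0.1362, g' = -0.442 → β = 0.808
  β = 0.808: g = 0.0147, g' = -0.366 → β = 0.849
Converged at β = 0.849.
Compositions from xᵢ = zᵢ/(1+β(Kᵢ−1)), yᵢ = Kᵢxᵢ:
  1-propanol: x = 0.189, y = 0.480
  ethylbenzene: x = 0.645, y = 0.441
  n-nonane: x = 0.166, y = 0.079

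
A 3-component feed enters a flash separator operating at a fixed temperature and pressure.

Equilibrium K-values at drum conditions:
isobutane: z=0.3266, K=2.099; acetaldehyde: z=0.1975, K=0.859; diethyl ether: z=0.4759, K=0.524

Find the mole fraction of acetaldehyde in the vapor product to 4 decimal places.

Let ψ = V/F and solve Σ zᵢ(Kᵢ−1)/(1+ψ(Kᵢ−1)) = 0.
Feasibility: ΣzᵢKᵢ = 1.1046, Σzᵢ/Kᵢ = 1.2937 — both > 1, two phases present.
Newton–Raphson from ψ = 0.64:
  ψ = 0.6400: g = -0.14566, g' = -0.3637 → ψ = 0.2395
  ψ = 0.2395: g = -0.00036, g' = -0.3888 → ψ = 0.2386
Converged at ψ = 0.2386.
Compositions from xᵢ = zᵢ/(1+ψ(Kᵢ−1)), yᵢ = Kᵢxᵢ:
  isobutane: x = 0.2588, y = 0.5431
  acetaldehyde: x = 0.2044, y = 0.1756
  diethyl ether: x = 0.5369, y = 0.2813

y_acetaldehyde = 0.1756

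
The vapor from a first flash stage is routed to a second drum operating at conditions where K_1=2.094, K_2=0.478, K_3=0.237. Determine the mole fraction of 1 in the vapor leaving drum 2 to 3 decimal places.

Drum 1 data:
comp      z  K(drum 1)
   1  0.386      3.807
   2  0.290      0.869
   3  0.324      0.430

y_1 (drum 2) = 0.771

Drum 1:
Iterate (Newton) starting at ψ₁ = 0.5:
  ψ₁ = 0.500: g = 0.1519, g' = -0.738 → ψ₁ = 0.706
  ψ₁ = 0.706: g = 0.0126, g' = -0.643 → ψ₁ = 0.725
Converged at ψ₁ = 0.725.
Drum-1 compositions:
  1: x = 0.127, y = 0.484
  2: x = 0.320, y = 0.278
  3: x = 0.552, y = 0.238
Drum-2 feed = drum-1 vapor: z₂ = (0.4840, 0.2785, 0.2375).
Drum 2:
Rachford–Rice: g(ψ₂) = Σ zᵢ(Kᵢ−1)/(1+ψ₂(Kᵢ−1)) = 0.
g(0) = ΣzᵢKᵢ − 1 = 0.203 and g(1) = 1 − Σzᵢ/Kᵢ = -0.816, so a root lies in (0, 1).
Newton–Raphson from ψ₂ = 0.59:
  ψ₂ = 0.590: g = -0.2179, g' = -0.830 → ψ₂ = 0.327
  ψ₂ = 0.327: g = -0.0271, g' = -0.670 → ψ₂ = 0.287
Converged at ψ₂ = 0.287.
  1: x = 0.368, y = 0.771
  2: x = 0.328, y = 0.157
  3: x = 0.304, y = 0.072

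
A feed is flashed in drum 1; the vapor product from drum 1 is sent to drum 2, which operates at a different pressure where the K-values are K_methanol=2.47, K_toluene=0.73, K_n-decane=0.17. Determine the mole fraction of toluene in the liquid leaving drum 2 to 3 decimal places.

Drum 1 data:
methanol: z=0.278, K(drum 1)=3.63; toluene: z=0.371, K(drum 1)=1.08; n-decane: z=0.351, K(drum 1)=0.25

x_toluene (drum 2) = 0.472

Drum 1:
Rachford–Rice: g(ψ₁) = Σ zᵢ(Kᵢ−1)/(1+ψ₁(Kᵢ−1)) = 0.
g(0) = ΣzᵢKᵢ − 1 = 0.498 and g(1) = 1 − Σzᵢ/Kᵢ = -0.824, so a root lies in (0, 1).
Iterate (Newton) starting at ψ₁ = 0.45:
  ψ₁ = 0.450: g = -0.0339, g' = -0.855 → ψ₁ = 0.410
Converged at ψ₁ = 0.410.
Drum-1 compositions:
  methanol: x = 0.134, y = 0.485
  toluene: x = 0.359, y = 0.388
  n-decane: x = 0.507, y = 0.127
Drum-2 feed = drum-1 vapor: z₂ = (0.4853, 0.3879, 0.1268).
Drum 2:
Let ψ₂ = V/F and solve Σ zᵢ(Kᵢ−1)/(1+ψ₂(Kᵢ−1)) = 0.
Feasibility: ΣzᵢKᵢ = 1.503, Σzᵢ/Kᵢ = 1.474 — both > 1, two phases present.
Iterate (Newton) starting at ψ₂ = 0.5:
  ψ₂ = 0.500: g = 0.1102, g' = -0.641 → ψ₂ = 0.672
  ψ₂ = 0.672: g = -0.0069, g' = -0.754 → ψ₂ = 0.663
Converged at ψ₂ = 0.663.
  methanol: x = 0.246, y = 0.607
  toluene: x = 0.472, y = 0.345
  n-decane: x = 0.282, y = 0.048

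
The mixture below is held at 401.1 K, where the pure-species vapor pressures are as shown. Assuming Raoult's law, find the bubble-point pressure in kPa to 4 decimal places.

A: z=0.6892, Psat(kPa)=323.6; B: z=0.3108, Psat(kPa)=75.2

Pbub = 246.3973 kPa

At the bubble point ψ → 0, so ΣzᵢKᵢ = 1 with Kᵢ = Pᵢˢᵃᵗ/P ⇒ P = ΣzᵢPᵢˢᵃᵗ.
P = 0.6892·323.6 + 0.3108·75.2 = 246.3973 kPa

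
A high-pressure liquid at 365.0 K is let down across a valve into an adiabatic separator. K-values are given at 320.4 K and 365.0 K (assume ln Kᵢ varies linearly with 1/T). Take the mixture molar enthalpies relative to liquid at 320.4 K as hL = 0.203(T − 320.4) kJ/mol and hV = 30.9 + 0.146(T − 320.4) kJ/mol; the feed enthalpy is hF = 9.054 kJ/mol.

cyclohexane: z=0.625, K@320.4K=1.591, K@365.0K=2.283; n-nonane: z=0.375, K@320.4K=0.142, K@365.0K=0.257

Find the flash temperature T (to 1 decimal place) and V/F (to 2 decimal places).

T = 329.9 K, V/F = 0.23

Adiabatic flash: solve Rachford–Rice at each trial T, then check hF = ψ·hV(T) + (1−ψ)·hL(T).
  T = 320.4 K: K = (1.591, 0.142), RR gives ψ = 0.094, H_out = 2.902 kJ/mol
  T = 365.0 K: K = (2.283, 0.257), RR gives ψ = 0.549, H_out = 24.619 kJ/mol
  T = 342.7 K: K = (1.928, 0.195), RR gives ψ = 0.372, H_out = 15.556 kJ/mol
  T = 331.5 K: K = (1.756, 0.167), RR gives ψ = 0.255, H_out = 9.961 kJ/mol
  T = 325.9 K: K = (1.672, 0.154), RR gives ψ = 0.181, H_out = 6.657 kJ/mol
  T = 328.7 K: K = (1.714, 0.161), RR gives ψ = 0.220, H_out = 8.364 kJ/mol
  T = 330.1 K: K = (1.735, 0.164), RR gives ψ = 0.237, H_out = 9.175 kJ/mol
Linear interpolation between T = 328.7 (H_out = 8.364) and T = 330.1 (H_out = 9.175) on hF = 9.054 gives T ≈ 329.9 K, at which ψ = 0.23.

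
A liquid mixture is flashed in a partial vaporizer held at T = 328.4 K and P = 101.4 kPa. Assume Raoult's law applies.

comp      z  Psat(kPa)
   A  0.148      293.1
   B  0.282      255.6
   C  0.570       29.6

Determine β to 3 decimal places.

Raoult's law: Kᵢ = Pᵢˢᵃᵗ/P = Pᵢˢᵃᵗ/101.4.
  K_A = 293.1/101.4 = 2.89053, K_B = 255.6/101.4 = 2.52071, K_C = 29.6/101.4 = 0.29191
Let β = V/F and solve Σ zᵢ(Kᵢ−1)/(1+β(Kᵢ−1)) = 0.
Feasibility: ΣzᵢKᵢ = 1.305, Σzᵢ/Kᵢ = 2.116 — both > 1, two phases present.
Newton iteration, β⁰ = 0.5:
  β = 0.500: g = -0.2374, g' = -1.035 → β = 0.271
  β = 0.271: g = -0.0104, g' = -0.996 → β = 0.260
Converged at β = 0.260.

β = 0.260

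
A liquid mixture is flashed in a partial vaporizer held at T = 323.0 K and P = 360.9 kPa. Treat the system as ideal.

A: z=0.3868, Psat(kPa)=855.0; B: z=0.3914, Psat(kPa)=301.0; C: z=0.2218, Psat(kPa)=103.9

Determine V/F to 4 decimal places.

V/F = 0.4967

Raoult's law: Kᵢ = Pᵢˢᵃᵗ/P = Pᵢˢᵃᵗ/360.9.
  K_A = 855.0/360.9 = 2.369077, K_B = 301.0/360.9 = 0.834026, K_C = 103.9/360.9 = 0.287891
Iterate (Newton) starting at V/F = 0.5:
  V/F = 0.5000: g = -0.00175, g' = -0.5396 → V/F = 0.4967
Converged at V/F = 0.4967.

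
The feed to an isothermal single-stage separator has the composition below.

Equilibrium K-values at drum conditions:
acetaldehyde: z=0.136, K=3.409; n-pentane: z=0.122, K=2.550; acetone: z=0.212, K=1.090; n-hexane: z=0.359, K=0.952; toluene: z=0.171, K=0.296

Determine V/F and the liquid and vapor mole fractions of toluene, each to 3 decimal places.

V/F = 0.650, x_toluene = 0.315, y_toluene = 0.093

Material balance + equilibrium reduce to Σ zᵢ(Kᵢ−1)/(1+V/F(Kᵢ−1)) = 0.
Feasibility: ΣzᵢKᵢ = 1.398, Σzᵢ/Kᵢ = 1.237 — both > 1, two phases present.
Newton iteration, V/F⁰ = 0.5:
  V/F = 0.500: g = 0.0700, g' = -0.460 → V/F = 0.652
  V/F = 0.652: g = -0.0009, g' = -0.484 → V/F = 0.650
Converged at V/F = 0.650.
Compositions from xᵢ = zᵢ/(1+V/F(Kᵢ−1)), yᵢ = Kᵢxᵢ:
  acetaldehyde: x = 0.053, y = 0.181
  n-pentane: x = 0.061, y = 0.155
  acetone: x = 0.200, y = 0.218
  n-hexane: x = 0.371, y = 0.353
  toluene: x = 0.315, y = 0.093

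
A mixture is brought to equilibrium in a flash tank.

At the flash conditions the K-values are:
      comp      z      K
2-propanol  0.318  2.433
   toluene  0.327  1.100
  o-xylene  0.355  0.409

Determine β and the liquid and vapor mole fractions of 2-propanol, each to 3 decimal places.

β = 0.498, x_2-propanol = 0.186, y_2-propanol = 0.452

Rachford–Rice: g(β) = Σ zᵢ(Kᵢ−1)/(1+β(Kᵢ−1)) = 0.
g(0) = ΣzᵢKᵢ − 1 = 0.279 and g(1) = 1 − Σzᵢ/Kᵢ = -0.296, so a root lies in (0, 1).
Newton–Raphson from β = 0.41:
  β = 0.410: g = 0.0416, g' = -0.478 → β = 0.497
  β = 0.497: g = 0.0003, g' = -0.474 → β = 0.498
Converged at β = 0.498.
Compositions from xᵢ = zᵢ/(1+β(Kᵢ−1)), yᵢ = Kᵢxᵢ:
  2-propanol: x = 0.186, y = 0.452
  toluene: x = 0.312, y = 0.343
  o-xylene: x = 0.503, y = 0.206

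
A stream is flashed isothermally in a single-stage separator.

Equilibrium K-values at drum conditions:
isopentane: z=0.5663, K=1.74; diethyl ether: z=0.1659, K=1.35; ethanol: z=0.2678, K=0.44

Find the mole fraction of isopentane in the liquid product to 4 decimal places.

x_isopentane = 0.3421

Let ψ = V/F and solve Σ zᵢ(Kᵢ−1)/(1+ψ(Kᵢ−1)) = 0.
Check two-phase: ΣzᵢKᵢ = 1.3272 > 1 and Σzᵢ/Kᵢ = 1.0570 > 1, so g(0) = 0.3272 > 0 and g(1) = -0.0570 < 0.
Newton iteration, ψ⁰ = 0.5:
  ψ = 0.5000: g = 0.14701, g' = -0.3419 → ψ = 0.9299
  ψ = 0.9299: g = -0.02089, g' = -0.4860 → ψ = 0.8870
  ψ = 0.8870: g = -0.00066, g' = -0.4564 → ψ = 0.8855
Converged at ψ = 0.8855.
Compositions from xᵢ = zᵢ/(1+ψ(Kᵢ−1)), yᵢ = Kᵢxᵢ:
  isopentane: x = 0.3421, y = 0.5953
  diethyl ether: x = 0.1266, y = 0.1710
  ethanol: x = 0.5312, y = 0.2337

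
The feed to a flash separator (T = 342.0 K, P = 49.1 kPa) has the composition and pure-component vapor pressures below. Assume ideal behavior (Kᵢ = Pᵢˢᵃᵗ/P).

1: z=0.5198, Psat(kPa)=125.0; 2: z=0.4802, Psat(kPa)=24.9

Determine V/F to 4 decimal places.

V/F = 0.7440

Raoult's law: Kᵢ = Pᵢˢᵃᵗ/P = Pᵢˢᵃᵗ/49.1.
  K_1 = 125.0/49.1 = 2.545825, K_2 = 24.9/49.1 = 0.507128
Rachford–Rice: g(V/F) = Σ zᵢ(Kᵢ−1)/(1+V/F(Kᵢ−1)) = 0.
g(0) = ΣzᵢKᵢ − 1 = 0.5668 and g(1) = 1 − Σzᵢ/Kᵢ = -0.1511, so a root lies in (0, 1).
Newton iteration, V/F⁰ = 0.5:
  V/F = 0.5000: g = 0.13914, g' = -0.6006 → V/F = 0.7317
  V/F = 0.7317: g = 0.00689, g' = -0.5589 → V/F = 0.7440
Converged at V/F = 0.7440.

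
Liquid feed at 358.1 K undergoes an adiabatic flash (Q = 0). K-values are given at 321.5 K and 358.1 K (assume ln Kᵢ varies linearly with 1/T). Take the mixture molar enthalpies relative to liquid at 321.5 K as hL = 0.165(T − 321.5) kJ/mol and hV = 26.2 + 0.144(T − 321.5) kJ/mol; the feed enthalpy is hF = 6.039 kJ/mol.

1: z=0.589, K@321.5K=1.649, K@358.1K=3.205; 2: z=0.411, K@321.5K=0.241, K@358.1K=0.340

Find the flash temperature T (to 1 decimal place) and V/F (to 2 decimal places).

Adiabatic flash: solve Rachford–Rice at each trial T, then check hF = ψ·hV(T) + (1−ψ)·hL(T).
  T = 321.5 K: K = (1.649, 0.241), RR gives ψ = 0.143, H_out = 3.740 kJ/mol
  T = 358.1 K: K = (3.205, 0.340), RR gives ψ = 0.706, H_out = 23.994 kJ/mol
  T = 339.8 K: K = (2.340, 0.289), RR gives ψ = 0.522, H_out = 16.487 kJ/mol
  T = 330.6 K: K = (1.972, 0.264), RR gives ψ = 0.378, H_out = 11.332 kJ/mol
  T = 326.1 K: K = (1.807, 0.253), RR gives ψ = 0.279, H_out = 8.046 kJ/mol
  T = 323.8 K: K = (1.727, 0.247), RR gives ψ = 0.217, H_out = 6.045 kJ/mol
Linear interpolation between T = 321.5 (H_out = 3.740) and T = 323.8 (H_out = 6.045) on hF = 6.039 gives T ≈ 323.8 K, at which ψ = 0.22.

T = 323.8 K, V/F = 0.22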